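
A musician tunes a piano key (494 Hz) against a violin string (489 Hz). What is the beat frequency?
5 Hz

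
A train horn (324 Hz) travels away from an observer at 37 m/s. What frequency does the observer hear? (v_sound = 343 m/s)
f_obs = f·v/(v + v_s) = 292.5 Hz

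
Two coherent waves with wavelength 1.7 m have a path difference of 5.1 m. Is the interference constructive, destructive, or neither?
constructive — path difference = 3λ, a whole number of wavelengths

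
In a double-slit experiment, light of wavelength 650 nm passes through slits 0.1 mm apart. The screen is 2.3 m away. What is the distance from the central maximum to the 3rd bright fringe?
y = mλL/d = 44.85 mm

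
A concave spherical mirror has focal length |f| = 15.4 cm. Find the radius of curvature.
R = 2|f| = 30.8 cm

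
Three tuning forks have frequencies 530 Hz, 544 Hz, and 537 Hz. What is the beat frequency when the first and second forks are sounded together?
14 Hz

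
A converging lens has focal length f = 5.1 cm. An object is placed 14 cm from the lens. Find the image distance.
1/di = 1/f − 1/do → di = 8.022 cm (real image)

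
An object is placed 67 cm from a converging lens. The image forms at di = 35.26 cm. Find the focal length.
1/f = 1/do + 1/di → f = 23.1 cm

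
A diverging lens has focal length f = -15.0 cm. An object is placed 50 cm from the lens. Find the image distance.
1/di = 1/f − 1/do → di = -11.54 cm (virtual image)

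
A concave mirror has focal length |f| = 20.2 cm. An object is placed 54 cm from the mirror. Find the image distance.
f = +20.2 cm (concave); 1/di = 1/f − 1/do → di = 32.27 cm (real image, in front of mirror)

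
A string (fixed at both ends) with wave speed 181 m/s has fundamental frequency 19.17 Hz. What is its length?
L = v/(2f₁) = 4.721 m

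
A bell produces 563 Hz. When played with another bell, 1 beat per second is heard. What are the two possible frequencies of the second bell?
f₂ = 563 ± 1 Hz → 564 Hz or 562 Hz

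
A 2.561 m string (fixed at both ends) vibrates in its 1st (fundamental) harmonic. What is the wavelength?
λₙ = 2L/n = 5.122 m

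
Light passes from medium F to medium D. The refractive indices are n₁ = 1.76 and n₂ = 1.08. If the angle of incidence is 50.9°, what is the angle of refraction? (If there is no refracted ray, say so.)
sin θ₂ = (n₁/n₂)·sin θ₁ = 1.265 > 1, so there is no refracted ray — the light undergoes total internal reflection.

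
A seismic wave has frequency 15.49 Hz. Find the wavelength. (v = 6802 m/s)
λ = v/f = 439.1 m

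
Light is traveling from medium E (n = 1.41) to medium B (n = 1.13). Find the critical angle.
θc = arcsin(n₂/n₁) = 53.27°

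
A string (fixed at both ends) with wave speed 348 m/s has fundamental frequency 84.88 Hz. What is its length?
L = v/(2f₁) = 2.05 m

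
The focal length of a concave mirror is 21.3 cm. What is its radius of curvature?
R = 2|f| = 42.6 cm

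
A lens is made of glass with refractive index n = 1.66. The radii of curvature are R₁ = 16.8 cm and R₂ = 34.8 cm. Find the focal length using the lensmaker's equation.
1/f = (n − 1)(1/R₁ − 1/R₂) → f = 49.21 cm (converging lens)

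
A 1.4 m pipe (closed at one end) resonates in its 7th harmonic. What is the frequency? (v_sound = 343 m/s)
fₙ = nv/(4L) = 428.8 Hz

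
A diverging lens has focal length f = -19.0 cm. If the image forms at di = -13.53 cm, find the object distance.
1/do = 1/f − 1/di → do = 47 cm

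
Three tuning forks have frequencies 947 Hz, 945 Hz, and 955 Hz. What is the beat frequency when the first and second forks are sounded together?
2 Hz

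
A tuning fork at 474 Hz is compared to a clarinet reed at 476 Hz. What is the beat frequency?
2 Hz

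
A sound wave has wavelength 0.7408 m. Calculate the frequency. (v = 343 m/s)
f = v/λ = 463 Hz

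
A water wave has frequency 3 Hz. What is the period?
T = 1/f = 0.3333 s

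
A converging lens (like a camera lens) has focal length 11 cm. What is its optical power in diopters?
P = 1/f = 9.091 D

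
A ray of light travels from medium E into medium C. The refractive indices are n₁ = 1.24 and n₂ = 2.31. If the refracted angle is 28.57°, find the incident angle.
sin θ₁ = (n₂/n₁)·sin θ₂ → θ₁ = 62.99°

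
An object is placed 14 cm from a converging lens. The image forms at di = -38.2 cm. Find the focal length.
1/f = 1/do + 1/di → f = 22.1 cm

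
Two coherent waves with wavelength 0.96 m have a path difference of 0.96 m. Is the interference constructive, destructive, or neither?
constructive — path difference = 1λ, a whole number of wavelengths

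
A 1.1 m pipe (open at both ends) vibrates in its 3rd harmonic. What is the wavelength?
λₙ = 2L/n = 0.7333 m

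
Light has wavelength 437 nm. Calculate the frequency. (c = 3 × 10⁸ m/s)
f = c/λ = 6.865 × 10¹⁴ Hz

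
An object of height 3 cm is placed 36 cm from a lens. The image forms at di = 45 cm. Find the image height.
hi = (-di/do) × ho = -3.75 cm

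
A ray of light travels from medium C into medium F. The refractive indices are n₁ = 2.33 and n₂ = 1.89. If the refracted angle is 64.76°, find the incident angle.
sin θ₁ = (n₂/n₁)·sin θ₂ → θ₁ = 47.2°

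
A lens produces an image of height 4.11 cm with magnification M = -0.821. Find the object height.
ho = |hi|/|M| = 5.006 cm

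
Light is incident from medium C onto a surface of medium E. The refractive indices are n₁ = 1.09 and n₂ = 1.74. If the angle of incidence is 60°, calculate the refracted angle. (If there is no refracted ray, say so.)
sin θ₂ = (n₁/n₂)·sin θ₁ = 0.5425 → θ₂ = 32.85°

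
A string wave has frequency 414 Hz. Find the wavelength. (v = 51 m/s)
λ = v/f = 0.1232 m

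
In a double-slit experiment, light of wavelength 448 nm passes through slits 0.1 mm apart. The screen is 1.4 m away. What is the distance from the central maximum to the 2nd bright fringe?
y = mλL/d = 12.54 mm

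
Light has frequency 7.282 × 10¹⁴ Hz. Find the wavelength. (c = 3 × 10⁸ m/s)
λ = c/f = 412 nm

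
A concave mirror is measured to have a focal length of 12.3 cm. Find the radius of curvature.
R = 2|f| = 24.6 cm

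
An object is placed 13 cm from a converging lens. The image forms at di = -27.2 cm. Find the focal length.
1/f = 1/do + 1/di → f = 24.9 cm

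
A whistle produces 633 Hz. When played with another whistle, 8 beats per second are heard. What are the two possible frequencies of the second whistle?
f₂ = 633 ± 8 Hz → 641 Hz or 625 Hz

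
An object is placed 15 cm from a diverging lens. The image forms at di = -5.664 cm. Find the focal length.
1/f = 1/do + 1/di → f = -9.1 cm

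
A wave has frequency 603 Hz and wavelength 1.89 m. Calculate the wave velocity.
v = fλ = 1140 m/s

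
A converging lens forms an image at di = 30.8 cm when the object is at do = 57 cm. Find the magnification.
M = −di/do = -0.5404 (inverted image)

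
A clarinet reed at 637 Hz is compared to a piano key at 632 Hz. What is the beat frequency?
5 Hz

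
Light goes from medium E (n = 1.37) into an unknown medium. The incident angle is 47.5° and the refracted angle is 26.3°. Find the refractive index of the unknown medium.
n₂ = n₁·sin θ₁ / sin θ₂ = 2.28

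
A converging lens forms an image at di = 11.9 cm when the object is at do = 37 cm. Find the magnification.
M = −di/do = -0.3216 (inverted image)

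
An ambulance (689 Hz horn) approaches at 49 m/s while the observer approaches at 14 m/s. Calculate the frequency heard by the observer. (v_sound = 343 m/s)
f_obs = f·(v + v_o)/(v − v_s) = 836.6 Hz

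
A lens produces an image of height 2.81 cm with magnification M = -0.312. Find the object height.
ho = |hi|/|M| = 9.006 cm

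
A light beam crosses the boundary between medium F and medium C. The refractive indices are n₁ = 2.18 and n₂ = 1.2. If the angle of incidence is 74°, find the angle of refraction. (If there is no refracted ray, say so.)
sin θ₂ = (n₁/n₂)·sin θ₁ = 1.746 > 1, so there is no refracted ray — the light undergoes total internal reflection.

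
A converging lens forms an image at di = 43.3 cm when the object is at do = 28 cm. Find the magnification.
M = −di/do = -1.546 (inverted image)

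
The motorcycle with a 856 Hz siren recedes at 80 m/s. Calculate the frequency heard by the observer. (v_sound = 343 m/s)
f_obs = f·v/(v + v_s) = 694.1 Hz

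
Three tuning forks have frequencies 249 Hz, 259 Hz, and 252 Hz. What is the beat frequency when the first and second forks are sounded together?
10 Hz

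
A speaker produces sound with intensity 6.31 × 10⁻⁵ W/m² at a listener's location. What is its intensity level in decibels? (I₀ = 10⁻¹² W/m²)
β = 10·log₁₀(I/I₀) = 78 dB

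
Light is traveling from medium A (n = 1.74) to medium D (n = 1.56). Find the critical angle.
θc = arcsin(n₂/n₁) = 63.71°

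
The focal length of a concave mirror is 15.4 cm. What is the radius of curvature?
R = 2|f| = 30.8 cm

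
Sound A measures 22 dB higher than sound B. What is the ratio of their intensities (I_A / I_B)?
I_A/I_B = 10^(Δβ/10) = 158.5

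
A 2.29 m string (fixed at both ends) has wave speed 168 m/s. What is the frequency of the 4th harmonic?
fₙ = nv/(2L) = 146.7 Hz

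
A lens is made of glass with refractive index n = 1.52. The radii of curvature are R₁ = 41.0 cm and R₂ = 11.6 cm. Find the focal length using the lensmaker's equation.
1/f = (n − 1)(1/R₁ − 1/R₂) → f = -31.11 cm (diverging lens)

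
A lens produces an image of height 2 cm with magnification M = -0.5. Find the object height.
ho = |hi|/|M| = 4 cm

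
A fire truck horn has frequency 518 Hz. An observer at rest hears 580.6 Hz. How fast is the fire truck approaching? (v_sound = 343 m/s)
v_s = v·(1 − f/f_obs) = 36.98 m/s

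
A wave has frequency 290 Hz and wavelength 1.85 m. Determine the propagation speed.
v = fλ = 536.5 m/s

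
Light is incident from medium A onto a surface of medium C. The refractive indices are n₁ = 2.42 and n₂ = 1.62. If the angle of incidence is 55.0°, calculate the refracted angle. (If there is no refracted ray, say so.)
sin θ₂ = (n₁/n₂)·sin θ₁ = 1.224 > 1, so there is no refracted ray — the light undergoes total internal reflection.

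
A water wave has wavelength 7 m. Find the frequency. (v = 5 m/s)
f = v/λ = 0.7143 Hz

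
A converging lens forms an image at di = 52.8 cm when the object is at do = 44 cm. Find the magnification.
M = −di/do = -1.2 (inverted image)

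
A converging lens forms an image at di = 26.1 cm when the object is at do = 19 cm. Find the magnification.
M = −di/do = -1.374 (inverted image)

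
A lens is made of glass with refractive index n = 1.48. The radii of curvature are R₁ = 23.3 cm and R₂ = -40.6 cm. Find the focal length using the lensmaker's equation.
1/f = (n − 1)(1/R₁ − 1/R₂) → f = 30.84 cm (converging lens)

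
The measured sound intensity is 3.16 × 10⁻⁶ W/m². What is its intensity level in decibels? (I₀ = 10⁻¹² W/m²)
β = 10·log₁₀(I/I₀) = 65 dB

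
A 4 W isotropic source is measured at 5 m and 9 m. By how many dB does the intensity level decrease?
Δβ = 20·log₁₀(r₂/r₁) = 5.105 dB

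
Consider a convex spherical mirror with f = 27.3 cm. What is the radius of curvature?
R = 2|f| = 54.6 cm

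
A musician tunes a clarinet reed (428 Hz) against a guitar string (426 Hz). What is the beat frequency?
2 Hz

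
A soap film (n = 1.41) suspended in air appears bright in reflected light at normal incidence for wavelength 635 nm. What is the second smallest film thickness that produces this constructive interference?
2nt = (m − ½)λ with m = 2 → t = (m − ½)λ/(2n) = 337.8 nm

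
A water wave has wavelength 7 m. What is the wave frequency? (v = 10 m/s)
f = v/λ = 1.429 Hz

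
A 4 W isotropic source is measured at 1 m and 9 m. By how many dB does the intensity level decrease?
Δβ = 20·log₁₀(r₂/r₁) = 19.08 dB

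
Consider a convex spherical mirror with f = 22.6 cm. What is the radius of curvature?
R = 2|f| = 45.2 cm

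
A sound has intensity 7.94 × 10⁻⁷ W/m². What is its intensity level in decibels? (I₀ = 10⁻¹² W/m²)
β = 10·log₁₀(I/I₀) = 59 dB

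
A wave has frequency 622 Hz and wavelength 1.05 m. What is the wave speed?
v = fλ = 653.1 m/s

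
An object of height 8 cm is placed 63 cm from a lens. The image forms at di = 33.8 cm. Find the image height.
hi = (-di/do) × ho = -4.292 cm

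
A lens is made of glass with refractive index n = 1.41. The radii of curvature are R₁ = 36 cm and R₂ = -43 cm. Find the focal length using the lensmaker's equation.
1/f = (n − 1)(1/R₁ − 1/R₂) → f = 47.79 cm (converging lens)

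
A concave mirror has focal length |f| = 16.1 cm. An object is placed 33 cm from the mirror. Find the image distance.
f = +16.1 cm (concave); 1/di = 1/f − 1/do → di = 31.44 cm (real image, in front of mirror)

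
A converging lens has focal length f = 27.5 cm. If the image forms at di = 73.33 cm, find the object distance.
1/do = 1/f − 1/di → do = 44 cm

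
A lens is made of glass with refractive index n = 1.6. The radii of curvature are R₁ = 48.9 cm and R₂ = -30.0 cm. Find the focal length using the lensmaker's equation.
1/f = (n − 1)(1/R₁ − 1/R₂) → f = 30.99 cm (converging lens)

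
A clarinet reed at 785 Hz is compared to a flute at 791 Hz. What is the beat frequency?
6 Hz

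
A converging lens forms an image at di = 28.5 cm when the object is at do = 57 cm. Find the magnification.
M = −di/do = -0.5 (inverted image)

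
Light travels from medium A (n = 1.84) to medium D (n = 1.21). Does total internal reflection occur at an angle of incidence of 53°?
θc = arcsin(n₂/n₁) = 41.12°; 53° > θc, so yes — total internal reflection.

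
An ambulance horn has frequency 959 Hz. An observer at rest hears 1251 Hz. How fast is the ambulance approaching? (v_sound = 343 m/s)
v_s = v·(1 − f/f_obs) = 80.06 m/s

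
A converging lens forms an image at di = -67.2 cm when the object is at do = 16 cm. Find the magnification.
M = −di/do = 4.2 (upright image)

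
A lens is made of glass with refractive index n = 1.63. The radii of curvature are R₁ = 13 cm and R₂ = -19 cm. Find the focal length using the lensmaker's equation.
1/f = (n − 1)(1/R₁ − 1/R₂) → f = 12.25 cm (converging lens)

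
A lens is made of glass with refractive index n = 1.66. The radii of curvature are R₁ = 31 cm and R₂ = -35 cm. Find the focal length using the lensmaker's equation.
1/f = (n − 1)(1/R₁ − 1/R₂) → f = 24.91 cm (converging lens)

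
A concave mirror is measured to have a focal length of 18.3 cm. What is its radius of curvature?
R = 2|f| = 36.6 cm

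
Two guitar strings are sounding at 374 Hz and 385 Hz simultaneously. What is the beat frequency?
11 Hz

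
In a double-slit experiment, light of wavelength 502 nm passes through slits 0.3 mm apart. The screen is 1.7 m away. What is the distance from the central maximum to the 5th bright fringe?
y = mλL/d = 14.22 mm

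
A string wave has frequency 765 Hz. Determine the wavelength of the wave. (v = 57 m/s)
λ = v/f = 0.07451 m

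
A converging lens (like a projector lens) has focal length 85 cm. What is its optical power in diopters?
P = 1/f = 1.176 D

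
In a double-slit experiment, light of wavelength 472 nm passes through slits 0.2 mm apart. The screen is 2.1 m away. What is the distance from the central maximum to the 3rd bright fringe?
y = mλL/d = 14.87 mm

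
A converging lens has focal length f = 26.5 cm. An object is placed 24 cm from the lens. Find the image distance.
1/di = 1/f − 1/do → di = -254.4 cm (virtual image)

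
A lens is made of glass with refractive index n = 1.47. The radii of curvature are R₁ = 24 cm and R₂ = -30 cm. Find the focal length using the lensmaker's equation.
1/f = (n − 1)(1/R₁ − 1/R₂) → f = 28.37 cm (converging lens)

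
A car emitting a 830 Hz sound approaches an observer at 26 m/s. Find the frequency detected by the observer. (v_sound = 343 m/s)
f_obs = f·v/(v − v_s) = 898.1 Hz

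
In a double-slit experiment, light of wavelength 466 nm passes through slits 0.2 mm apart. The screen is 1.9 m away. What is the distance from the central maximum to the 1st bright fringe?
y = mλL/d = 4.427 mm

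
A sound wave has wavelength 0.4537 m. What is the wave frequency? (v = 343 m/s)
f = v/λ = 756 Hz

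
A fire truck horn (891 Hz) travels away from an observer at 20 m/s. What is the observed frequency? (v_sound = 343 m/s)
f_obs = f·v/(v + v_s) = 841.9 Hz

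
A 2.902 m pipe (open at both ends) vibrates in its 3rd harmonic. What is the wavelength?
λₙ = 2L/n = 1.935 m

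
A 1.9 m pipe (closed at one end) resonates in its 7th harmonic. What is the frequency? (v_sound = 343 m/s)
fₙ = nv/(4L) = 315.9 Hz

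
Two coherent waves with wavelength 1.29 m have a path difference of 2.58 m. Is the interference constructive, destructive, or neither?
constructive — path difference = 2λ, a whole number of wavelengths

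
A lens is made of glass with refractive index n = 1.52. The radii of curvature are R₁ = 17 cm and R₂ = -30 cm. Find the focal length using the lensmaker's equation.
1/f = (n − 1)(1/R₁ − 1/R₂) → f = 20.87 cm (converging lens)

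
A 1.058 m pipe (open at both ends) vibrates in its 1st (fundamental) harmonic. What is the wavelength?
λₙ = 2L/n = 2.116 m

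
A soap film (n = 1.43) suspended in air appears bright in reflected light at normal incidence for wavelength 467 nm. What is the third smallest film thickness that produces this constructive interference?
2nt = (m − ½)λ with m = 3 → t = (m − ½)λ/(2n) = 408.2 nm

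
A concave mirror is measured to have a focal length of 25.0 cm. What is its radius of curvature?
R = 2|f| = 50 cm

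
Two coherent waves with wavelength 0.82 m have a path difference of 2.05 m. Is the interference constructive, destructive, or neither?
destructive — path difference = 2.5λ, an odd multiple of λ/2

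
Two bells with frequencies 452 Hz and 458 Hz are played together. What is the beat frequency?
6 Hz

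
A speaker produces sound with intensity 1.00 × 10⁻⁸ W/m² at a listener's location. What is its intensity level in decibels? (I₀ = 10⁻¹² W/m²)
β = 10·log₁₀(I/I₀) = 40 dB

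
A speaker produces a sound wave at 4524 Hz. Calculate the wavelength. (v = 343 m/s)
λ = v/f = 0.07582 m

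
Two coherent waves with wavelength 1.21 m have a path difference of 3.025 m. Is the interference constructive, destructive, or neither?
destructive — path difference = 2.5λ, an odd multiple of λ/2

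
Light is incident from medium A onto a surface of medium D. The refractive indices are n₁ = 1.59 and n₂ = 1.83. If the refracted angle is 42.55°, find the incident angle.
sin θ₁ = (n₂/n₁)·sin θ₂ → θ₁ = 51.11°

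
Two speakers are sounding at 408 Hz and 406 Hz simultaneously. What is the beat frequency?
2 Hz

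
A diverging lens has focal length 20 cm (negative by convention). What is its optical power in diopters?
P = 1/f = -5 D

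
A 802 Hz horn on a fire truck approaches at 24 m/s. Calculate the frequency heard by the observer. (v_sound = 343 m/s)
f_obs = f·v/(v − v_s) = 862.3 Hz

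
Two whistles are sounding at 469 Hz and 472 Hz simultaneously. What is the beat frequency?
3 Hz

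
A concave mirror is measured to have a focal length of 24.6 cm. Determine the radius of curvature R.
R = 2|f| = 49.2 cm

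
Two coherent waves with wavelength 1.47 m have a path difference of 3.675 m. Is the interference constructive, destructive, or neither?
destructive — path difference = 2.5λ, an odd multiple of λ/2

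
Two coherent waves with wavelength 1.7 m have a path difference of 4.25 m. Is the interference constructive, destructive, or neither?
destructive — path difference = 2.5λ, an odd multiple of λ/2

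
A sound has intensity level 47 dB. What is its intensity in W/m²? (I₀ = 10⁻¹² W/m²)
I = I₀·10^(β/10) = 5.01 × 10⁻⁸ W/m²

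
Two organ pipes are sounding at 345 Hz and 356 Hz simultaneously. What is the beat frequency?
11 Hz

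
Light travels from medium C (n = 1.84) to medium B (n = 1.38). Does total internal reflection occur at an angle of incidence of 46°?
θc = arcsin(n₂/n₁) = 48.59°; 46° < θc, so no — the ray refracts.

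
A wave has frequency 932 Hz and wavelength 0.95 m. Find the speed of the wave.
v = fλ = 885.4 m/s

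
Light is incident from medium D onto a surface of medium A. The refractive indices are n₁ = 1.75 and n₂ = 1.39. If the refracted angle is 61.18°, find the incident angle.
sin θ₁ = (n₂/n₁)·sin θ₂ → θ₁ = 44.1°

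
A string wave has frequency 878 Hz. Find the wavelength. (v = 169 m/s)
λ = v/f = 0.1925 m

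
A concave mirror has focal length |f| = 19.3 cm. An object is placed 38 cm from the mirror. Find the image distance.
f = +19.3 cm (concave); 1/di = 1/f − 1/do → di = 39.22 cm (real image, in front of mirror)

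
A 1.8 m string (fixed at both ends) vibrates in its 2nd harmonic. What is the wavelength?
λₙ = 2L/n = 1.8 m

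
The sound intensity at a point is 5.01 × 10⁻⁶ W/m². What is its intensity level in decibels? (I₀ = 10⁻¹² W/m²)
β = 10·log₁₀(I/I₀) = 67 dB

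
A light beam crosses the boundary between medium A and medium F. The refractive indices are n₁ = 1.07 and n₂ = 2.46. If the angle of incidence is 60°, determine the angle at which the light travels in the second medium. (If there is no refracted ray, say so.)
sin θ₂ = (n₁/n₂)·sin θ₁ = 0.3767 → θ₂ = 22.13°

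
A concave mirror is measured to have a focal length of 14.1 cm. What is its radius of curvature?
R = 2|f| = 28.2 cm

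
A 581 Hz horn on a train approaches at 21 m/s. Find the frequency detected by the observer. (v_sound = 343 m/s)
f_obs = f·v/(v − v_s) = 618.9 Hz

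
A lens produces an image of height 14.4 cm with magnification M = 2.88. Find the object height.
ho = |hi|/|M| = 5 cm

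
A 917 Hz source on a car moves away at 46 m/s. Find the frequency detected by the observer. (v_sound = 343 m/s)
f_obs = f·v/(v + v_s) = 808.6 Hz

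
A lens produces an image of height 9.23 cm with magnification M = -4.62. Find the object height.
ho = |hi|/|M| = 1.998 cm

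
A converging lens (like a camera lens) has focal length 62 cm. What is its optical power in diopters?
P = 1/f = 1.613 D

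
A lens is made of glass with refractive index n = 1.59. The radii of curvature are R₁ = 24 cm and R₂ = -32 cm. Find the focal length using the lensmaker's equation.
1/f = (n − 1)(1/R₁ − 1/R₂) → f = 23.24 cm (converging lens)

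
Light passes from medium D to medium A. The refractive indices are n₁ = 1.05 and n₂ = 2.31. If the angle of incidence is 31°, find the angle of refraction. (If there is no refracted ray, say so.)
sin θ₂ = (n₁/n₂)·sin θ₁ = 0.2341 → θ₂ = 13.54°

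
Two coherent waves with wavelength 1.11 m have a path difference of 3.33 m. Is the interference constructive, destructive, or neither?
constructive — path difference = 3λ, a whole number of wavelengths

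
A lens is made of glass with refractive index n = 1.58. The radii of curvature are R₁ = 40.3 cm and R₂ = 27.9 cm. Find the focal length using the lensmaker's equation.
1/f = (n − 1)(1/R₁ − 1/R₂) → f = -156.3 cm (diverging lens)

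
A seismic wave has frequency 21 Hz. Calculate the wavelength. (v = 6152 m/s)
λ = v/f = 293 m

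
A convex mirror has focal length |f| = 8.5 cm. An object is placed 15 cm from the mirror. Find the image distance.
f = −8.5 cm (convex); 1/di = 1/f − 1/do → di = -5.426 cm (virtual image, behind mirror)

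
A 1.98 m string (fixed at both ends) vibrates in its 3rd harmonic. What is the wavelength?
λₙ = 2L/n = 1.32 m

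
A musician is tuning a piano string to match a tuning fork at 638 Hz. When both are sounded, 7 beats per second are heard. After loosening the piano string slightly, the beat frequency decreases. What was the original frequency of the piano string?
645 Hz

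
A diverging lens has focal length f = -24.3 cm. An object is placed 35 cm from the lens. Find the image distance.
1/di = 1/f − 1/do → di = -14.34 cm (virtual image)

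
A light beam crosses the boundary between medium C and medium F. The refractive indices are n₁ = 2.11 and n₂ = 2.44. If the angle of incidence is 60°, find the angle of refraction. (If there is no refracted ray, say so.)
sin θ₂ = (n₁/n₂)·sin θ₁ = 0.7489 → θ₂ = 48.5°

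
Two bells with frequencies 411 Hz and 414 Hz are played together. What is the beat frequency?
3 Hz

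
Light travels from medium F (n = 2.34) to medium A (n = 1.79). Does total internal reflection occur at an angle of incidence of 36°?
θc = arcsin(n₂/n₁) = 49.9°; 36° < θc, so no — the ray refracts.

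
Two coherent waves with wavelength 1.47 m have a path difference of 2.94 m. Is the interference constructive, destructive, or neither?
constructive — path difference = 2λ, a whole number of wavelengths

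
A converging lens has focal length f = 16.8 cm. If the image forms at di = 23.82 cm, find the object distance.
1/do = 1/f − 1/di → do = 57.01 cm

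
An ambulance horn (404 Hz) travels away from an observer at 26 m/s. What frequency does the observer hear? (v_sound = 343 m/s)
f_obs = f·v/(v + v_s) = 375.5 Hz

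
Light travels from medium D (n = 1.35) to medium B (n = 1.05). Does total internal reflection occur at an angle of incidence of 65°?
θc = arcsin(n₂/n₁) = 51.06°; 65° > θc, so yes — total internal reflection.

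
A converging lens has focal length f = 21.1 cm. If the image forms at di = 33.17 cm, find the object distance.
1/do = 1/f − 1/di → do = 57.99 cm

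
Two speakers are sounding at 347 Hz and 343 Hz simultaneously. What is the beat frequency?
4 Hz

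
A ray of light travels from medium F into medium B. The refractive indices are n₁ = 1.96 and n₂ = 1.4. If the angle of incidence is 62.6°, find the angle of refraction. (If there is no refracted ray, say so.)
sin θ₂ = (n₁/n₂)·sin θ₁ = 1.243 > 1, so there is no refracted ray — the light undergoes total internal reflection.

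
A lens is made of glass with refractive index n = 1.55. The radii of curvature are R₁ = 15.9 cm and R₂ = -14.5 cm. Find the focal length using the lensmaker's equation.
1/f = (n − 1)(1/R₁ − 1/R₂) → f = 13.79 cm (converging lens)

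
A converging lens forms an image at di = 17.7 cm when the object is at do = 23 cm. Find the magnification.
M = −di/do = -0.7696 (inverted image)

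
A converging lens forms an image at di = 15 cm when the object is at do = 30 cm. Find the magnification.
M = −di/do = -0.5 (inverted image)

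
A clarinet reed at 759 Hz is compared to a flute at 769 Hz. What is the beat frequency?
10 Hz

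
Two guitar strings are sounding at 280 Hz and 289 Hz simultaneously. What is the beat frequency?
9 Hz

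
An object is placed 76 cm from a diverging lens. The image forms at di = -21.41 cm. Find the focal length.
1/f = 1/do + 1/di → f = -29.81 cm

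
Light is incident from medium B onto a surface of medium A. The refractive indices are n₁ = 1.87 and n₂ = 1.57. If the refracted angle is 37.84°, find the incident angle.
sin θ₁ = (n₂/n₁)·sin θ₂ → θ₁ = 31°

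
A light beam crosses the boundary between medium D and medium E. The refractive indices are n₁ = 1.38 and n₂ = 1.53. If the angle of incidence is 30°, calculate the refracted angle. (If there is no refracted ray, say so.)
sin θ₂ = (n₁/n₂)·sin θ₁ = 0.451 → θ₂ = 26.81°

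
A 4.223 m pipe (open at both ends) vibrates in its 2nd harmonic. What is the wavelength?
λₙ = 2L/n = 4.223 m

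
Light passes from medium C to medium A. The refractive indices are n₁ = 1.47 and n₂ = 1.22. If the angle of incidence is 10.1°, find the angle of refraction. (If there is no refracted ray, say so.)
sin θ₂ = (n₁/n₂)·sin θ₁ = 0.2113 → θ₂ = 12.2°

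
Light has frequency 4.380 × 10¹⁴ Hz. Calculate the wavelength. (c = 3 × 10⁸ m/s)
λ = c/f = 684.9 nm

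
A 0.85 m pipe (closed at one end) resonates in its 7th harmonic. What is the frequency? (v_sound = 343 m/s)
fₙ = nv/(4L) = 706.2 Hz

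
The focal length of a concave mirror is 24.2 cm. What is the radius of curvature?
R = 2|f| = 48.4 cm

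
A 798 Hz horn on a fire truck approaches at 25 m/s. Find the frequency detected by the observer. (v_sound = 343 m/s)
f_obs = f·v/(v − v_s) = 860.7 Hz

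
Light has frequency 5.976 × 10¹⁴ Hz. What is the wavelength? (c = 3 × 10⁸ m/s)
λ = c/f = 502 nm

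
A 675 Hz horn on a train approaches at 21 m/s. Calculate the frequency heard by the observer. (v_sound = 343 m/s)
f_obs = f·v/(v − v_s) = 719 Hz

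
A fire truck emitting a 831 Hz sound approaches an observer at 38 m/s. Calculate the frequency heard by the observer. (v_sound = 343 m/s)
f_obs = f·v/(v − v_s) = 934.5 Hz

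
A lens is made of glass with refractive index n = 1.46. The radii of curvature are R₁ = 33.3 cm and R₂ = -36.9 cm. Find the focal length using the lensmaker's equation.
1/f = (n − 1)(1/R₁ − 1/R₂) → f = 38.05 cm (converging lens)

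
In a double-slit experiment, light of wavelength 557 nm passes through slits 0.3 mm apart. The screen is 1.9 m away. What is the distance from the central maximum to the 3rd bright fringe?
y = mλL/d = 10.58 mm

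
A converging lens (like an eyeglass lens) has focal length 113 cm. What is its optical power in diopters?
P = 1/f = 0.885 D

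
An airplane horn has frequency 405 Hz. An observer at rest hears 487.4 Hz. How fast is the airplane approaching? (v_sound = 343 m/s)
v_s = v·(1 − f/f_obs) = 57.99 m/s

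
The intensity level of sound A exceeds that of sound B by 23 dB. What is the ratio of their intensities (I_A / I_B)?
I_A/I_B = 10^(Δβ/10) = 199.5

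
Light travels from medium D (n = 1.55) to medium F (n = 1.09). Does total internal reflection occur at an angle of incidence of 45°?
θc = arcsin(n₂/n₁) = 44.69°; 45° > θc, so yes — total internal reflection.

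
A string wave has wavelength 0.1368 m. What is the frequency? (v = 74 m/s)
f = v/λ = 540.9 Hz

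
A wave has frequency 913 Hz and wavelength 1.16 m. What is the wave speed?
v = fλ = 1059 m/s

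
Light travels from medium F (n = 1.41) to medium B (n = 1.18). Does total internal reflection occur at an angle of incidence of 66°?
θc = arcsin(n₂/n₁) = 56.81°; 66° > θc, so yes — total internal reflection.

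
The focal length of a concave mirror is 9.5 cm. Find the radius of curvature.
R = 2|f| = 19 cm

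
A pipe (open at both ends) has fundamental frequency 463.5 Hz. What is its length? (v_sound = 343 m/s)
L = v/(2f₁) = 0.37 m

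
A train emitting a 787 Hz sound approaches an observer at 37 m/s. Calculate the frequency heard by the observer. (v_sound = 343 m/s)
f_obs = f·v/(v − v_s) = 882.2 Hz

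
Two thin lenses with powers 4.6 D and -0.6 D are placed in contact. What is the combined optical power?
P_total = P₁ + P₂ = 4.0 D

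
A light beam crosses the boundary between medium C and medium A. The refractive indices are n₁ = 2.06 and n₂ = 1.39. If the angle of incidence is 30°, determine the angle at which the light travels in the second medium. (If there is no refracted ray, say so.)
sin θ₂ = (n₁/n₂)·sin θ₁ = 0.741 → θ₂ = 47.82°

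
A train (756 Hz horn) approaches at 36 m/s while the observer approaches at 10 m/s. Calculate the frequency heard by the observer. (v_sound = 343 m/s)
f_obs = f·(v + v_o)/(v − v_s) = 869.3 Hz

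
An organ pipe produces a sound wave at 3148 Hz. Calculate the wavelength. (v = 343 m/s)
λ = v/f = 0.109 m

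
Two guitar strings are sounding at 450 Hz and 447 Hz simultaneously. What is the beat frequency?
3 Hz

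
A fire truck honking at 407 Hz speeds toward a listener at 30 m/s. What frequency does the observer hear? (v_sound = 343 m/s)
f_obs = f·v/(v − v_s) = 446 Hz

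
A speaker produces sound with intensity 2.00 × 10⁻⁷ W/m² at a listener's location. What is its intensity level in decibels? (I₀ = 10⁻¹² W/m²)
β = 10·log₁₀(I/I₀) = 53.01 dB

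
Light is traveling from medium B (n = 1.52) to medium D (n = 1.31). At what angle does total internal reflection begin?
θc = arcsin(n₂/n₁) = 59.52°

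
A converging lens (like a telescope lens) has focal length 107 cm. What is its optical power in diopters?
P = 1/f = 0.9346 D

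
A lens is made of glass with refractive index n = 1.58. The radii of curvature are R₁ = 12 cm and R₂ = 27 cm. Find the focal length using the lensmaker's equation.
1/f = (n − 1)(1/R₁ − 1/R₂) → f = 37.24 cm (converging lens)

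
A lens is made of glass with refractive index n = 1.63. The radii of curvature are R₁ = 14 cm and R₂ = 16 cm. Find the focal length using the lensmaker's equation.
1/f = (n − 1)(1/R₁ − 1/R₂) → f = 177.8 cm (converging lens)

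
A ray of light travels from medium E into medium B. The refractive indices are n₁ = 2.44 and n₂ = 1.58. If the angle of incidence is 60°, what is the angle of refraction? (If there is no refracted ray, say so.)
sin θ₂ = (n₁/n₂)·sin θ₁ = 1.337 > 1, so there is no refracted ray — the light undergoes total internal reflection.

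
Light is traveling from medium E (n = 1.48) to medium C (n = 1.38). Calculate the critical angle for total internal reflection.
θc = arcsin(n₂/n₁) = 68.82°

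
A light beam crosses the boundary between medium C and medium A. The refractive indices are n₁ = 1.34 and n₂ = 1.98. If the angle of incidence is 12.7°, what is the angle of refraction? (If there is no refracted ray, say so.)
sin θ₂ = (n₁/n₂)·sin θ₁ = 0.1488 → θ₂ = 8.557°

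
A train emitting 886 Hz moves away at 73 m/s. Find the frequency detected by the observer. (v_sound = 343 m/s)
f_obs = f·v/(v + v_s) = 730.5 Hz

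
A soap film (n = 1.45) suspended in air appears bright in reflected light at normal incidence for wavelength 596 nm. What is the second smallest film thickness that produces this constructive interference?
2nt = (m − ½)λ with m = 2 → t = (m − ½)λ/(2n) = 308.3 nm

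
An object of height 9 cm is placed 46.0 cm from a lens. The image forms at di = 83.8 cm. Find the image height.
hi = (-di/do) × ho = -16.4 cm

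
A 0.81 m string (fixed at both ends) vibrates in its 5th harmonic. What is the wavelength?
λₙ = 2L/n = 0.324 m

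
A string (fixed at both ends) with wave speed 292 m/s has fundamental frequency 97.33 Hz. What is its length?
L = v/(2f₁) = 1.5 m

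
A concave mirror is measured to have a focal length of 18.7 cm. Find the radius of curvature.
R = 2|f| = 37.4 cm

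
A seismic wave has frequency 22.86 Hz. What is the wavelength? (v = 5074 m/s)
λ = v/f = 222 m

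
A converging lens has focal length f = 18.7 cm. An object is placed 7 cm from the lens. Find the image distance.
1/di = 1/f − 1/do → di = -11.19 cm (virtual image)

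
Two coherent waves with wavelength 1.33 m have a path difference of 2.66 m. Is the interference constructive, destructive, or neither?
constructive — path difference = 2λ, a whole number of wavelengths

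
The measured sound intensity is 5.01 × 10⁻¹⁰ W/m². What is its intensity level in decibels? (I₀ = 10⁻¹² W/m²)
β = 10·log₁₀(I/I₀) = 27 dB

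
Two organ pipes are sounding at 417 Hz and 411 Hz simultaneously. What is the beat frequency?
6 Hz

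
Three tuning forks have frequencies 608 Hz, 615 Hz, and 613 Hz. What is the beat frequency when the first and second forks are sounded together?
7 Hz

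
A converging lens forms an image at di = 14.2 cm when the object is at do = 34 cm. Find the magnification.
M = −di/do = -0.4176 (inverted image)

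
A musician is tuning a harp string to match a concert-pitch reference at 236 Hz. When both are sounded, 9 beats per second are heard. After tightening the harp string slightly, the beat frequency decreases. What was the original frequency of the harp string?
227 Hz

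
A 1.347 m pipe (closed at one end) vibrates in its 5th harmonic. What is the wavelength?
λₙ = 4L/n = 1.078 m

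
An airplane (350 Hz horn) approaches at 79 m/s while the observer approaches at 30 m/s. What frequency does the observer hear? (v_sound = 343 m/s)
f_obs = f·(v + v_o)/(v − v_s) = 494.5 Hz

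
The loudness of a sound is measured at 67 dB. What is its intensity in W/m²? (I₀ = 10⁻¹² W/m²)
I = I₀·10^(β/10) = 5.01 × 10⁻⁶ W/m²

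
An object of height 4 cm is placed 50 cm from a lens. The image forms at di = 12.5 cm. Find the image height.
hi = (-di/do) × ho = -1 cm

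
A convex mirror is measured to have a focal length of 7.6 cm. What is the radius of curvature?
R = 2|f| = 15.2 cm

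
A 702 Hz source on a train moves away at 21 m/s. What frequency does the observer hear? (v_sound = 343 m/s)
f_obs = f·v/(v + v_s) = 661.5 Hz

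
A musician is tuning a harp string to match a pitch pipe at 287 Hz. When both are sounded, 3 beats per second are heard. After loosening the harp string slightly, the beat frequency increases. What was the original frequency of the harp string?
284 Hz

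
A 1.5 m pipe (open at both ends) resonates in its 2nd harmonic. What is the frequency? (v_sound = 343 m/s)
fₙ = nv/(2L) = 228.7 Hz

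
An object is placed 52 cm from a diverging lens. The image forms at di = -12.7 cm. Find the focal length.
1/f = 1/do + 1/di → f = -16.8 cm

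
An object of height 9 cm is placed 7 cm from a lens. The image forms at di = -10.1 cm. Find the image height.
hi = (-di/do) × ho = 12.99 cm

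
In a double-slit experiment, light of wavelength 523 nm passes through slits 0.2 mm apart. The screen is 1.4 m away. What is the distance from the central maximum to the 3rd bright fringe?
y = mλL/d = 10.98 mm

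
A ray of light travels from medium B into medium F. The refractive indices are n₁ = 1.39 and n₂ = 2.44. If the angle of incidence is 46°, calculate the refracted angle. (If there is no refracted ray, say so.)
sin θ₂ = (n₁/n₂)·sin θ₁ = 0.4098 → θ₂ = 24.19°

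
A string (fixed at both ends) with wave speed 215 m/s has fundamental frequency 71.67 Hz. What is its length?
L = v/(2f₁) = 1.5 m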